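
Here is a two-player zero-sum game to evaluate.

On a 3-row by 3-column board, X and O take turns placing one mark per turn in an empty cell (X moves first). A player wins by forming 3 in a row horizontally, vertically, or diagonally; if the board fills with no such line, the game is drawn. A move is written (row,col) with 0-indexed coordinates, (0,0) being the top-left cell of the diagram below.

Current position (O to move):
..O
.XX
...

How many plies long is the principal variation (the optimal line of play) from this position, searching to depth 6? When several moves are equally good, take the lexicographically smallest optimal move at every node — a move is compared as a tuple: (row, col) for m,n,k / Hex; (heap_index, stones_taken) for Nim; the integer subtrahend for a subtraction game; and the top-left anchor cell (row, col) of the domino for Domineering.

PV length from [..O/.XX/...]: 6 plies

ply 1, O at ..O/.XX/... | (0,0)=-1→O.O/.XX/...; (0,1)=-1→.OO/.XX/...; (1,0)=+0→..O/OXX/...*; (2,0)=-1→..O/.XX/O..; (2,1)=-1→..O/.XX/.O.; (2,2)=-1→..O/.XX/..O
ply 2, X at ..O/OXX/... | (0,0)=+0→X.O/OXX/...*; (0,1)=+0→.XO/OXX/...; (2,0)=+0→..O/OXX/X..; (2,1)=+0→..O/OXX/.X.; (2,2)=-1→..O/OXX/..X
ply 3, O at X.O/OXX/... | (0,1)=-1→XOO/OXX/...; (2,0)=-1→X.O/OXX/O..; (2,1)=-1→X.O/OXX/.O.; (2,2)=+0→X.O/OXX/..O*
ply 4, X at X.O/OXX/..O | (0,1)=+0→XXO/OXX/..O*; (2,0)=+0→X.O/OXX/X.O; (2,1)=+0→X.O/OXX/.XO
ply 5, O at XXO/OXX/..O | (2,0)=-1→XXO/OXX/O.O; (2,1)=+0→XXO/OXX/.OO*
ply 6, X at XXO/OXX/.OO | (2,0)=+0→XXO/OXX/XOO*
ply 7: XXO/OXX/XOO is terminal +0 (O); from ..O/.XX/... depth 6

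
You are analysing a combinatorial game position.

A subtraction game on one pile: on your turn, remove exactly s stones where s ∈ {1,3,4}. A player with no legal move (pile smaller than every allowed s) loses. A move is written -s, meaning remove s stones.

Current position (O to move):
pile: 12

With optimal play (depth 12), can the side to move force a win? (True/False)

O winning at [12]: True

[12] O move#1: -1:-1/11, -3:+1/9*, -4:-1/8
[9] X move#2: -1:-1/8*, -3:-1/6, -4:-1/5
[8] O move#3: -1:+1/7*, -3:-1/5, -4:-1/4
[7] X move#4: -1:-1/6*, -3:-1/4, -4:-1/3
[6] O move#5: -1:-1/5, -3:-1/3, -4:+1/2*
[2] X move#6: -1:-1/1*
[1] O move#7: -1:+1/0*
[0] end (terminal -1, X#8); searched 12 to 12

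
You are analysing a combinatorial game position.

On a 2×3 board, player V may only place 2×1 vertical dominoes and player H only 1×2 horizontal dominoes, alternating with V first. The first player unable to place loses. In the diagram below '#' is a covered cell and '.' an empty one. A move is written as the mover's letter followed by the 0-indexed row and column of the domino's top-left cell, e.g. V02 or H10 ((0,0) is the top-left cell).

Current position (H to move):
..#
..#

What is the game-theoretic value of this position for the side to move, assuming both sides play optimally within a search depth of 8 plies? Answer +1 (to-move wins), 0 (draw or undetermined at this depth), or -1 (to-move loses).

value(..#/..#, H) = +1

[..#/..#] H move#1: H00:+1/###/..#*, H10:+1/..#/###
[###/..#] end (terminal -1, V#2); searched ..#/..# to 8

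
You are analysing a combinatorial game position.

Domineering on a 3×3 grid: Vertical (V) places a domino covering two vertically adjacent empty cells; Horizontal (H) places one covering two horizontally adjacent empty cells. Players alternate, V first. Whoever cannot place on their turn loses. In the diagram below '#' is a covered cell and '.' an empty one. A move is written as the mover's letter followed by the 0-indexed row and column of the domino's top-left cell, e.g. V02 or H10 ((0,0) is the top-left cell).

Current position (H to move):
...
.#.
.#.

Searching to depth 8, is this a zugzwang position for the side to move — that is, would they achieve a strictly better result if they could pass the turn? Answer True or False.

zugzwang(.../.#./.#., H) = False

[.../.#./.#.] H move#1: H00:-1/##./.#./.#.*, H01:-1/.##/.#./.#.
[##./.#./.#.] V move#2: V02:+1/###/.##/.#.*, V10:+1/##./##./##., V12:+1/##./.##/.##
[###/.##/.#.] end (terminal -1, H#3); searched .../.#./.#. to 8
if H skipped the turn, V would face:
~ [.../.#./.#.] V move#1: V00:+1/#../##./.#.*, V02:+1/..#/.##/.#., V10:+1/.../##./##., V12:+1/.../.##/.##
~ [#../##./.#.] H move#2: H01:-1/###/##./.#.*
~ [###/##./.#.] V move#3: V12:+1/###/###/.##*
~ [###/###/.##] end (terminal -1, H#4); searched .../.#./.#. to 8
compare (H): move=-1 vs pass=-1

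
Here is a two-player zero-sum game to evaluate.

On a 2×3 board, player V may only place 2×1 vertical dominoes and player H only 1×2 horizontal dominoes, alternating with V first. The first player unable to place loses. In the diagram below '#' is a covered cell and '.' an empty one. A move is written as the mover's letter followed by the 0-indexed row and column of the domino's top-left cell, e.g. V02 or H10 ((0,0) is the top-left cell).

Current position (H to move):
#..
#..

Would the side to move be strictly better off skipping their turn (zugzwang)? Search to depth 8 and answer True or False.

zugzwang(#../#.., H) = False

p1 H@[#../#..]: H01[###/#..]+1* H11[#../###]+1
p2 V@[###/#..] terminal -1; root [#../#..] d8
pass branch (V moves first from the same position):
  | p1 V@[#../#..]: V01[##./##.]+1* V02[#.#/#.#]+1
  | p2 H@[##./##.] terminal -1; root [#../#..] d8
H moving scores +1; H passing scores -1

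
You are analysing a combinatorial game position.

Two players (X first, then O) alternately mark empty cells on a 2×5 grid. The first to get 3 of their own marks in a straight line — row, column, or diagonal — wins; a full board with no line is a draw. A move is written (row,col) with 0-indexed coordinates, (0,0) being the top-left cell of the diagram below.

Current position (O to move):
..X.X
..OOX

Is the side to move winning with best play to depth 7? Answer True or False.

O winning at [..X.X/..OOX]: True

p1 O@[..X.X/..OOX]: (0,0)[O.X.X/..OOX]-1 (0,1)[.OX.X/..OOX]-1 (0,3)[..XOX/..OOX]+0 (1,0)[..X.X/O.OOX]-1 (1,1)[..X.X/.OOOX]+1*
p2 X@[..X.X/.OOOX] terminal -1; root [..X.X/..OOX] d7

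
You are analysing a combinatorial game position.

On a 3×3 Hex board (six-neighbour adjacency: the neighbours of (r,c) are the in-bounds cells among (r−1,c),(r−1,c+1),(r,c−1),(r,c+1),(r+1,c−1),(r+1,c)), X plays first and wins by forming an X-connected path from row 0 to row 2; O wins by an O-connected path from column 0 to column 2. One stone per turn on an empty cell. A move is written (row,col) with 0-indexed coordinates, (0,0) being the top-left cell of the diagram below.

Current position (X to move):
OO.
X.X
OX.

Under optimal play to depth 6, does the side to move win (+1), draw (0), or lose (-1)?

value(OO./X.X/OX., X) = +1

p1 X@[OO./X.X/OX.]: (0,2)[OOX/X.X/OX.]+1* (1,1)[OO./XXX/OX.]-1 (2,2)[OO./X.X/OXX]-1
p2 O@[OOX/X.X/OX.] terminal -1; root [OO./X.X/OX.] d6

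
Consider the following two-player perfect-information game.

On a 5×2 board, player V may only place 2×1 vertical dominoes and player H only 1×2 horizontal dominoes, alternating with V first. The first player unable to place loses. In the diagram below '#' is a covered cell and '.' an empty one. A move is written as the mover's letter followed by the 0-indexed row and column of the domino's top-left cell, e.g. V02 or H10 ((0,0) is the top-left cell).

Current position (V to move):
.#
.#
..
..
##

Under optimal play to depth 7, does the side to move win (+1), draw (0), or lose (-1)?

ply 1, V at .#/.#/../../## | V00=-1→##/##/../../##; V10=-1→.#/##/#./../##; V20=+1→.#/.#/#./#./##*; V21=+1→.#/.#/.#/.#/##
ply 2: .#/.#/#./#./## is terminal -1 (H); from .#/.#/../../## depth 7

value(.#/.#/../../##, V) = +1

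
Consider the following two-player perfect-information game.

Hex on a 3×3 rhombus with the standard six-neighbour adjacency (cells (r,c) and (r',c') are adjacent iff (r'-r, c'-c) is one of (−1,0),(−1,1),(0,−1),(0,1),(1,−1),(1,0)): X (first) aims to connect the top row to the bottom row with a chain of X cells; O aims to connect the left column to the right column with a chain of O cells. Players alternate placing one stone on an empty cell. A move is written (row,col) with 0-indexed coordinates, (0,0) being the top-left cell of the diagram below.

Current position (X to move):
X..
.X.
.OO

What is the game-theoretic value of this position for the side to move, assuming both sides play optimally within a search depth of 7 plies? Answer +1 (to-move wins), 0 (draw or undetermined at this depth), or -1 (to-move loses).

[X../.X./.OO] X move#1: (0,1):-1/XX./.X./.OO, (0,2):-1/X.X/.X./.OO, (1,0):-1/X../XX./.OO, (1,2):-1/X../.XX/.OO, (2,0):+1/X../.X./XOO*
[X../.X./XOO] O move#2: (0,1):-1/XO./.X./XOO*, (0,2):-1/X.O/.X./XOO, (1,0):-1/X../OX./XOO, (1,2):-1/X../.XO/XOO
[XO./.X./XOO] X move#3: (0,2):+1/XOX/.X./XOO*, (1,0):+1/XO./XX./XOO, (1,2):+1/XO./.XX/XOO
[XOX/.X./XOO] end (terminal -1, O#4); searched X../.X./.OO to 7

value(X../.X./.OO, X) = +1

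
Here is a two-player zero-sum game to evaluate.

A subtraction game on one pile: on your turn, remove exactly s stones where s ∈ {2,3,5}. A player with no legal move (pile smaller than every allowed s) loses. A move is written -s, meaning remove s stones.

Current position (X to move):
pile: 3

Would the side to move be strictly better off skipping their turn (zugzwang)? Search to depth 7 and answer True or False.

zugzwang(3, X) = False

[3] X move#1: -2:+1/1*, -3:+1/0
[1] end (terminal -1, O#2); searched 3 to 7
pass branch (O moves first from the same position):
  | [3] O move#1: -2:+1/1*, -3:+1/0
  | [1] end (terminal -1, X#2); searched 3 to 7
X moving scores +1; X passing scores -1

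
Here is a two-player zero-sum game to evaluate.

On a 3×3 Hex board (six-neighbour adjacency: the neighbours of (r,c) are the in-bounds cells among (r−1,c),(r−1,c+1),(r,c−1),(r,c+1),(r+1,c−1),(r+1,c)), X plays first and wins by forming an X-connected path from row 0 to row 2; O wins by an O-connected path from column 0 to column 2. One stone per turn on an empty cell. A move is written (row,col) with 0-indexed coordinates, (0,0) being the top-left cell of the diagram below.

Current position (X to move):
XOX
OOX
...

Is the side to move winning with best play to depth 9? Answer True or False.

X winning at [XOX/OOX/...]: True

p1 X@[XOX/OOX/...]: (2,0)[XOX/OOX/X..]+1* (2,1)[XOX/OOX/.X.]+1 (2,2)[XOX/OOX/..X]+1
p2 O@[XOX/OOX/X..]: (2,1)[XOX/OOX/XO.]-1* (2,2)[XOX/OOX/X.O]-1
p3 X@[XOX/OOX/XO.]: (2,2)[XOX/OOX/XOX]+1*
p4 O@[XOX/OOX/XOX] terminal -1; root [XOX/OOX/...] d9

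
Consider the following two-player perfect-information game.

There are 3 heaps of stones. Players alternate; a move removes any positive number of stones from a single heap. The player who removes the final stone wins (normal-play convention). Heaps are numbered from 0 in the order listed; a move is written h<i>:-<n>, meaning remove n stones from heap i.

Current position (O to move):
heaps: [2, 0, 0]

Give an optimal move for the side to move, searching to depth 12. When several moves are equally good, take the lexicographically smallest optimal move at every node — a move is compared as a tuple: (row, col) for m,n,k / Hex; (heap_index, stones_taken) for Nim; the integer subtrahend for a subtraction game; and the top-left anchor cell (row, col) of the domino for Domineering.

O's best at [(2,0,0)]: h0:-2

ply 1, O at (2,0,0) | h0:-1=-1→(1,0,0); h0:-2=+1→(0,0,0)*
ply 2: (0,0,0) is terminal -1 (X); from (2,0,0) depth 12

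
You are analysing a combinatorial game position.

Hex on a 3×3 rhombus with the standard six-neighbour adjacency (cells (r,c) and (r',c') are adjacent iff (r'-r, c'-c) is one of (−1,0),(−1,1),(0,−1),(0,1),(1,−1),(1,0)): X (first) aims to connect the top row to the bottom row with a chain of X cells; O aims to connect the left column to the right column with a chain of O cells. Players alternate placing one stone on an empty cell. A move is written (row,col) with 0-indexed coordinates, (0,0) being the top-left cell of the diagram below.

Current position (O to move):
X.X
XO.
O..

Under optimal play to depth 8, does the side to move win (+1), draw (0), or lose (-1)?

p1 O@[X.X/XO./O..]: (0,1)[XOX/XO./O..]-1 (1,2)[X.X/XOO/O..]+1* (2,1)[X.X/XO./OO.]+1 (2,2)[X.X/XO./O.O]+1
p2 X@[X.X/XOO/O..] terminal -1; root [X.X/XO./O..] d8

value(X.X/XO./O.., O) = +1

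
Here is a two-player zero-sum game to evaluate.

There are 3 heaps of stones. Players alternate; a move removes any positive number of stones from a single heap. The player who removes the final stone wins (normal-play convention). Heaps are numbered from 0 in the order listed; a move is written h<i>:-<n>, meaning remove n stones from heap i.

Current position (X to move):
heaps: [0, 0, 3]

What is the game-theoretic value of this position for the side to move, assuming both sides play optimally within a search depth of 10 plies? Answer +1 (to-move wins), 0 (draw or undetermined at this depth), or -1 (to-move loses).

p1 X@[(0,0,3)]: h2:-1[(0,0,2)]-1 h2:-2[(0,0,1)]-1 h2:-3[(0,0,0)]+1*
p2 O@[(0,0,0)] terminal -1; root [(0,0,3)] d10

value((0,0,3), X) = +1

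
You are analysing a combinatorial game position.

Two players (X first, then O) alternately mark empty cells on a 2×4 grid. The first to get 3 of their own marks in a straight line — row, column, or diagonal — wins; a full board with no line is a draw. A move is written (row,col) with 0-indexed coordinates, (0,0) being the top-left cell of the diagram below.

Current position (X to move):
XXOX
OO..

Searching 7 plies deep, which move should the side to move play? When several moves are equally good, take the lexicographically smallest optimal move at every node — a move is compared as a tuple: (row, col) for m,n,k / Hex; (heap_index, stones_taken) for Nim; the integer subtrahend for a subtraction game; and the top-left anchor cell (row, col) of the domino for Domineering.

[XXOX/OO..] X move#1: (1,2):+0/XXOX/OOX.*, (1,3):-1/XXOX/OO.X
[XXOX/OOX.] O move#2: (1,3):+0/XXOX/OOXO*
[XXOX/OOXO] end (terminal +0, X#3); searched XXOX/OO.. to 7

X's best at [XXOX/OO..]: (1,2)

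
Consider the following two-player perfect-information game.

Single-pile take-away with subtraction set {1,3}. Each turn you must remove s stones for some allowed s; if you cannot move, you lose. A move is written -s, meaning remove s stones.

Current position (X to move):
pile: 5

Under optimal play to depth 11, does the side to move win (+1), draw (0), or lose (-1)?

p1 X@[5]: -1[4]+1* -3[2]+1
p2 O@[4]: -1[3]-1* -3[1]-1
p3 X@[3]: -1[2]+1* -3[0]+1
p4 O@[2]: -1[1]-1*
p5 X@[1]: -1[0]+1*
p6 O@[0] terminal -1; root [5] d11

value(5, X) = +1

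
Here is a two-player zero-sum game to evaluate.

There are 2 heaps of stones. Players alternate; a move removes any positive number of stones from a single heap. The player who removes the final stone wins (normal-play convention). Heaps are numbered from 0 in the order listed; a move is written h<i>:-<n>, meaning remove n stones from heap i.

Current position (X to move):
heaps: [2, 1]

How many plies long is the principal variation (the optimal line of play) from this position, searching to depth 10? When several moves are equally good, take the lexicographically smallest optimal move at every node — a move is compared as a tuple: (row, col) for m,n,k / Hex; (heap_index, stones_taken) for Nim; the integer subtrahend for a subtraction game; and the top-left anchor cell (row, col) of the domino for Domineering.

PV length from [(2,1)]: 3 plies

ply 1, X at (2,1) | h0:-1=+1→(1,1)*; h0:-2=-1→(0,1); h1:-1=-1→(2,0)
ply 2, O at (1,1) | h0:-1=-1→(0,1)*; h1:-1=-1→(1,0)
ply 3, X at (0,1) | h1:-1=+1→(0,0)*
ply 4: (0,0) is terminal -1 (O); from (2,1) depth 10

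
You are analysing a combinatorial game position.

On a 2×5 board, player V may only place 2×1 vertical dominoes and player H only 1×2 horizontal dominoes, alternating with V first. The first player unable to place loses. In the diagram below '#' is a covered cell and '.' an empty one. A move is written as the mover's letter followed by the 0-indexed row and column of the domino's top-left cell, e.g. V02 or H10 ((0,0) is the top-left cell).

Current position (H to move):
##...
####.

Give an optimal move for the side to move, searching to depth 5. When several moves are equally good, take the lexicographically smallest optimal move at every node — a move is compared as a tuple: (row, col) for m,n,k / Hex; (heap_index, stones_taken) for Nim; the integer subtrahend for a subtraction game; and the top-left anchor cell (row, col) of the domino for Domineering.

H's best at [##.../####.]: H03

ply 1, H at ##.../####. | H02=-1→####./####.; H03=+1→##.##/####.*
ply 2: ##.##/####. is terminal -1 (V); from ##.../####. depth 5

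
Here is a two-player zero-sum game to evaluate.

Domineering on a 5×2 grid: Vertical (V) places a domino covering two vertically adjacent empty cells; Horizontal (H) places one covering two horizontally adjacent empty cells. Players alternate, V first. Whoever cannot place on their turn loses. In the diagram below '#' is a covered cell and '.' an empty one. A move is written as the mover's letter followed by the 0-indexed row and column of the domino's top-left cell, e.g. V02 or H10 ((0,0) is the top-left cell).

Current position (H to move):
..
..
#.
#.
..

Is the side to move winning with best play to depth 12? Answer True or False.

[../../#./#./..] H move#1: H00:+1/##/../#./#./..*, H10:+1/../##/#./#./.., H40:-1/../../#./#./##
[##/../#./#./..] V move#2: V11:-1/##/.#/##/#./..*, V21:-1/##/../##/##/.., V31:-1/##/../#./##/.#
[##/.#/##/#./..] H move#3: H40:+1/##/.#/##/#./##*
[##/.#/##/#./##] end (terminal -1, V#4); searched ../../#./#./.. to 12

H winning at [../../#./#./..]: True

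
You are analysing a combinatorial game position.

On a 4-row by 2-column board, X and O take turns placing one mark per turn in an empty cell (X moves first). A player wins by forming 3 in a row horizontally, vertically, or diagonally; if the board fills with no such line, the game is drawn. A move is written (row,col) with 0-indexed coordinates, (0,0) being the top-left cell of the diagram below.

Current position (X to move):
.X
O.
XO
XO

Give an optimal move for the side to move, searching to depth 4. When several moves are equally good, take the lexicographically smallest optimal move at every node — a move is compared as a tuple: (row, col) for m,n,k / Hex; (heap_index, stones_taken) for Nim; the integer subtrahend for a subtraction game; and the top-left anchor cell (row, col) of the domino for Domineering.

X's best at [.X/O./XO/XO]: (1,1)

ply 1, X at .X/O./XO/XO | (0,0)=-1→XX/O./XO/XO; (1,1)=+0→.X/OX/XO/XO*
ply 2, O at .X/OX/XO/XO | (0,0)=+0→OX/OX/XO/XO*
ply 3: OX/OX/XO/XO is terminal +0 (X); from .X/O./XO/XO depth 4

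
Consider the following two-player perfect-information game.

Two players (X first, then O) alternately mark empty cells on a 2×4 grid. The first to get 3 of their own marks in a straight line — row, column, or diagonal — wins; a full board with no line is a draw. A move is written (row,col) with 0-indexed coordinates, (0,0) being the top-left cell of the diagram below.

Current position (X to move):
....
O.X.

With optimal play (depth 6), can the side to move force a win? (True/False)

ply 1, X at ..../O.X. | (0,0)=+0→X.../O.X.*; (0,1)=+0→.X../O.X.; (0,2)=+0→..X./O.X.; (0,3)=+0→...X/O.X.; (1,1)=+0→..../OXX.; (1,3)=+0→..../O.XX
ply 2, O at X.../O.X. | (0,1)=+0→XO../O.X.*; (0,2)=+0→X.O./O.X.; (0,3)=+0→X..O/O.X.; (1,1)=+0→X.../OOX.; (1,3)=+0→X.../O.XO
ply 3, X at XO../O.X. | (0,2)=+0→XOX./O.X.*; (0,3)=+0→XO.X/O.X.; (1,1)=+0→XO../OXX.; (1,3)=+0→XO../O.XX
ply 4, O at XOX./O.X. | (0,3)=+0→XOXO/O.X.*; (1,1)=+0→XOX./OOX.; (1,3)=+0→XOX./O.XO
ply 5, X at XOXO/O.X. | (1,1)=+0→XOXO/OXX.*; (1,3)=+0→XOXO/O.XX
ply 6, O at XOXO/OXX. | (1,3)=+0→XOXO/OXXO*
ply 7: XOXO/OXXO is terminal +0 (X); from ..../O.X. depth 6

X winning at [..../O.X.]: False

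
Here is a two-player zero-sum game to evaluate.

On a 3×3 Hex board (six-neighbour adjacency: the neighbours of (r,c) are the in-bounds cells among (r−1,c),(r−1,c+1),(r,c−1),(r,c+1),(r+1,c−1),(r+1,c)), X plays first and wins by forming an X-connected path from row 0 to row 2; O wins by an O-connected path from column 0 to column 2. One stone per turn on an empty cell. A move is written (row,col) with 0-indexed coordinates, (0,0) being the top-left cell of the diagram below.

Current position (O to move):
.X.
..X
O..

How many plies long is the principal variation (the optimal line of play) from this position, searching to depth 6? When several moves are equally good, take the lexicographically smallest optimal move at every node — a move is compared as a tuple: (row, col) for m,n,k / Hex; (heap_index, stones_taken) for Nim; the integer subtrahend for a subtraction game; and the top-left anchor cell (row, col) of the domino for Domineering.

[.X./..X/O..] O move#1: (0,0):-1/OX./..X/O..*, (0,2):-1/.XO/..X/O.., (1,0):-1/.X./O.X/O.., (1,1):-1/.X./.OX/O.., (2,1):-1/.X./..X/OO., (2,2):-1/.X./..X/O.O
[OX./..X/O..] X move#2: (0,2):+1/OXX/..X/O..*, (1,0):+1/OX./X.X/O.., (1,1):+1/OX./.XX/O.., (2,1):+1/OX./..X/OX., (2,2):+1/OX./..X/O.X
[OXX/..X/O..] O move#3: (1,0):-1/OXX/O.X/O..*, (1,1):-1/OXX/.OX/O.., (2,1):-1/OXX/..X/OO., (2,2):-1/OXX/..X/O.O
[OXX/O.X/O..] X move#4: (1,1):+1/OXX/OXX/O..*, (2,1):+1/OXX/O.X/OX., (2,2):+1/OXX/O.X/O.X
[OXX/OXX/O..] O move#5: (2,1):-1/OXX/OXX/OO.*, (2,2):-1/OXX/OXX/O.O
[OXX/OXX/OO.] X move#6: (2,2):+1/OXX/OXX/OOX*
[OXX/OXX/OOX] end (terminal -1, O#7); searched .X./..X/O.. to 6

PV length from [.X./..X/O..]: 6 plies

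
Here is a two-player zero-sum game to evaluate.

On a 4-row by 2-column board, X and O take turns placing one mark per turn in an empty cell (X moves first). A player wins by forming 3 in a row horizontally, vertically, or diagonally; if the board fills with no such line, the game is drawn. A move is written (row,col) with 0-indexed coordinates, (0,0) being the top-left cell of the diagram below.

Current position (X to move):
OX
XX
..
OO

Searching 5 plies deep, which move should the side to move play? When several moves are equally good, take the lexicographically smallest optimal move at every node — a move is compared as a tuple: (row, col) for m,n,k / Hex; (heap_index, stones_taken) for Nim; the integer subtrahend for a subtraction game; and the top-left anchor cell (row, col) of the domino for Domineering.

X's best at [OX/XX/../OO]: (2,1)

p1 X@[OX/XX/../OO]: (2,0)[OX/XX/X./OO]+0 (2,1)[OX/XX/.X/OO]+1*
p2 O@[OX/XX/.X/OO] terminal -1; root [OX/XX/../OO] d5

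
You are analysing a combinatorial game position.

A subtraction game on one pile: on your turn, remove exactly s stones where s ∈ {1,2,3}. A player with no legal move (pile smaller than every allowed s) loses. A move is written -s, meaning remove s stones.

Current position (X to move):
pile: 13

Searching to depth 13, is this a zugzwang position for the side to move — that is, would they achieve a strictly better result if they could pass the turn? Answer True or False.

zugzwang(13, X) = False

p1 X@[13]: -1[12]+1* -2[11]-1 -3[10]-1
p2 O@[12]: -1[11]-1* -2[10]-1 -3[9]-1
p3 X@[11]: -1[10]-1 -2[9]-1 -3[8]+1*
p4 O@[8]: -1[7]-1* -2[6]-1 -3[5]-1
p5 X@[7]: -1[6]-1 -2[5]-1 -3[4]+1*
p6 O@[4]: -1[3]-1* -2[2]-1 -3[1]-1
p7 X@[3]: -1[2]-1 -2[1]-1 -3[0]+1*
p8 O@[0] terminal -1; root [13] d13
pass branch (O moves first from the same position):
  | p1 O@[13]: -1[12]+1* -2[11]-1 -3[10]-1
  | p2 X@[12]: -1[11]-1* -2[10]-1 -3[9]-1
  | p3 O@[11]: -1[10]-1 -2[9]-1 -3[8]+1*
  | p4 X@[8]: -1[7]-1* -2[6]-1 -3[5]-1
  | p5 O@[7]: -1[6]-1 -2[5]-1 -3[4]+1*
  | p6 X@[4]: -1[3]-1* -2[2]-1 -3[1]-1
  | p7 O@[3]: -1[2]-1 -2[1]-1 -3[0]+1*
  | p8 X@[0] terminal -1; root [13] d13
X moving scores +1; X passing scores -1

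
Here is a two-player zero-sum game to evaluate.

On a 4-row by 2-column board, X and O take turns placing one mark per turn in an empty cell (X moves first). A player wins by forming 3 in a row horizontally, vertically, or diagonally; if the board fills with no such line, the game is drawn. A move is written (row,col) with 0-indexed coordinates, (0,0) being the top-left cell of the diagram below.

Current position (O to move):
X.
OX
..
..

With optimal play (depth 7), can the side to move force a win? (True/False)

ply 1, O at X./OX/../.. | (0,1)=+0→XO/OX/../..*; (2,0)=+0→X./OX/O./..; (2,1)=+0→X./OX/.O/..; (3,0)=+0→X./OX/../O.; (3,1)=+0→X./OX/../.O
ply 2, X at XO/OX/../.. | (2,0)=+0→XO/OX/X./..*; (2,1)=+0→XO/OX/.X/..; (3,0)=+0→XO/OX/../X.; (3,1)=+0→XO/OX/../.X
ply 3, O at XO/OX/X./.. | (2,1)=+0→XO/OX/XO/..*; (3,0)=+0→XO/OX/X./O.; (3,1)=+0→XO/OX/X./.O
ply 4, X at XO/OX/XO/.. | (3,0)=+0→XO/OX/XO/X.*; (3,1)=+0→XO/OX/XO/.X
ply 5, O at XO/OX/XO/X. | (3,1)=+0→XO/OX/XO/XO*
ply 6: XO/OX/XO/XO is terminal +0 (X); from X./OX/../.. depth 7

O winning at [X./OX/../..]: False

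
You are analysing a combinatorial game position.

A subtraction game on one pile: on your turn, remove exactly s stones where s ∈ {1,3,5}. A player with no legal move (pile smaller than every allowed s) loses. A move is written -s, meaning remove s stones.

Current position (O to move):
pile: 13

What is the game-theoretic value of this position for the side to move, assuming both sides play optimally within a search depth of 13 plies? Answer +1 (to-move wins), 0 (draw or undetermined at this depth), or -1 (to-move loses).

[13] O move#1: -1:+1/12*, -3:+1/10, -5:+1/8
[12] X move#2: -1:-1/11*, -3:-1/9, -5:-1/7
[11] O move#3: -1:+1/10*, -3:+1/8, -5:+1/6
[10] X move#4: -1:-1/9*, -3:-1/7, -5:-1/5
[9] O move#5: -1:+1/8*, -3:+1/6, -5:+1/4
[8] X move#6: -1:-1/7*, -3:-1/5, -5:-1/3
[7] O move#7: -1:+1/6*, -3:+1/4, -5:+1/2
[6] X move#8: -1:-1/5*, -3:-1/3, -5:-1/1
[5] O move#9: -1:+1/4*, -3:+1/2, -5:+1/0
[4] X move#10: -1:-1/3*, -3:-1/1
[3] O move#11: -1:+1/2*, -3:+1/0
[2] X move#12: -1:-1/1*
[1] O move#13: -1:+1/0*
[0] end (terminal -1, X#14); searched 13 to 13

value(13, O) = +1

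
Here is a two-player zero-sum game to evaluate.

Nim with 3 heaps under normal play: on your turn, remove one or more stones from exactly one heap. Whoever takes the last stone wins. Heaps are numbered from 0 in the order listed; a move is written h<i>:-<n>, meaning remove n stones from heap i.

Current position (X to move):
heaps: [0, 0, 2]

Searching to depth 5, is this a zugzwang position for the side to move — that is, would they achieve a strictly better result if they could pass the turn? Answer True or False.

zugzwang((0,0,2), X) = False

p1 X@[(0,0,2)]: h2:-1[(0,0,1)]-1 h2:-2[(0,0,0)]+1*
p2 O@[(0,0,0)] terminal -1; root [(0,0,2)] d5
suppose X passes — search the same position with O to move:
pass> p1 O@[(0,0,2)]: h2:-1[(0,0,1)]-1 h2:-2[(0,0,0)]+1*
pass> p2 X@[(0,0,0)] terminal -1; root [(0,0,2)] d5
for X: play +1, pass -1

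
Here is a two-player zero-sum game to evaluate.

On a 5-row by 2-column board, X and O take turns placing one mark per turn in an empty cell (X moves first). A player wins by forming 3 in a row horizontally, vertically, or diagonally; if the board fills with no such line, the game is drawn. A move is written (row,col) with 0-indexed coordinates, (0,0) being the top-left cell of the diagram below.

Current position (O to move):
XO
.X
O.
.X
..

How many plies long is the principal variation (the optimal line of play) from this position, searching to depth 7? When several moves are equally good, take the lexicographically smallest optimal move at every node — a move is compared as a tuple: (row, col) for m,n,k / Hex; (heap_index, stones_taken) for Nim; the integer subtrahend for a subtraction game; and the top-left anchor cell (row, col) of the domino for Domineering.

PV length from [XO/.X/O./.X/..]: 5 plies

[XO/.X/O./.X/..] O move#1: (1,0):-1/XO/OX/O./.X/.., (2,1):+0/XO/.X/OO/.X/..*, (3,0):-1/XO/.X/O./OX/.., (4,0):-1/XO/.X/O./.X/O., (4,1):-1/XO/.X/O./.X/.O
[XO/.X/OO/.X/..] X move#2: (1,0):+0/XO/XX/OO/.X/..*, (3,0):+0/XO/.X/OO/XX/.., (4,0):+0/XO/.X/OO/.X/X., (4,1):-1/XO/.X/OO/.X/.X
[XO/XX/OO/.X/..] O move#3: (3,0):+0/XO/XX/OO/OX/..*, (4,0):+0/XO/XX/OO/.X/O., (4,1):+0/XO/XX/OO/.X/.O
[XO/XX/OO/OX/..] X move#4: (4,0):+0/XO/XX/OO/OX/X.*, (4,1):-1/XO/XX/OO/OX/.X
[XO/XX/OO/OX/X.] O move#5: (4,1):+0/XO/XX/OO/OX/XO*
[XO/XX/OO/OX/XO] end (terminal +0, X#6); searched XO/.X/O./.X/.. to 7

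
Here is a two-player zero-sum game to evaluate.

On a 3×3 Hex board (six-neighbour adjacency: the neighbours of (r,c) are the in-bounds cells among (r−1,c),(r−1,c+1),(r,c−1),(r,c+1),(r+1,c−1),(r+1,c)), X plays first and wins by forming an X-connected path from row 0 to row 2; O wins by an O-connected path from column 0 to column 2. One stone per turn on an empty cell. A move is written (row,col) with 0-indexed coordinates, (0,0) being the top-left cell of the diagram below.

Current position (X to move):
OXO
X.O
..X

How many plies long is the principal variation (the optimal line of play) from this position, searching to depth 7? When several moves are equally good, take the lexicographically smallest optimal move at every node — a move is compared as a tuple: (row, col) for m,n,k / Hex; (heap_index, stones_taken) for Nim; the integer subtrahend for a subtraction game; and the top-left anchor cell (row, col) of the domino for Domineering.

p1 X@[OXO/X.O/..X]: (1,1)[OXO/XXO/..X]+1* (2,0)[OXO/X.O/X.X]+1 (2,1)[OXO/X.O/.XX]+1
p2 O@[OXO/XXO/..X]: (2,0)[OXO/XXO/O.X]-1* (2,1)[OXO/XXO/.OX]-1
p3 X@[OXO/XXO/O.X]: (2,1)[OXO/XXO/OXX]+1*
p4 O@[OXO/XXO/OXX] terminal -1; root [OXO/X.O/..X] d7

PV length from [OXO/X.O/..X]: 3 plies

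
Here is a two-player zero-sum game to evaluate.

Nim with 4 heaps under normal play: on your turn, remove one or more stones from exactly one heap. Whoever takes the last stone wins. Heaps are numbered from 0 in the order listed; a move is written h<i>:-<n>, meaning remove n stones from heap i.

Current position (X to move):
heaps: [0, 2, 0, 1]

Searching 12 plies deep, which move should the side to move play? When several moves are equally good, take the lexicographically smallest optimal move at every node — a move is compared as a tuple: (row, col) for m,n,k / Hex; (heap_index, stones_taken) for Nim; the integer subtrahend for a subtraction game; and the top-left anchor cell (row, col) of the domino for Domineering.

X's best at [(0,2,0,1)]: h1:-1

p1 X@[(0,2,0,1)]: h1:-1[(0,1,0,1)]+1* h1:-2[(0,0,0,1)]-1 h3:-1[(0,2,0,0)]-1
p2 O@[(0,1,0,1)]: h1:-1[(0,0,0,1)]-1* h3:-1[(0,1,0,0)]-1
p3 X@[(0,0,0,1)]: h3:-1[(0,0,0,0)]+1*
p4 O@[(0,0,0,0)] terminal -1; root [(0,2,0,1)] d12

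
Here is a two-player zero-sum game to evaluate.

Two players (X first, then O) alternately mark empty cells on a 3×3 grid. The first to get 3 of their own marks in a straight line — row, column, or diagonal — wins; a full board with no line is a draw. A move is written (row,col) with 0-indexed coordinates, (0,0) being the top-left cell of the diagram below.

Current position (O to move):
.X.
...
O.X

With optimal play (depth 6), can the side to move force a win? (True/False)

ply 1, O at .X./.../O.X | (0,0)=+0→OX./.../O.X*; (0,2)=-1→.XO/.../O.X; (1,0)=-1→.X./O../O.X; (1,1)=-1→.X./.O./O.X; (1,2)=-1→.X./..O/O.X; (2,1)=-1→.X./.../OOX
ply 2, X at OX./.../O.X | (0,2)=-1→OXX/.../O.X; (1,0)=+0→OX./X../O.X*; (1,1)=-1→OX./.X./O.X; (1,2)=-1→OX./..X/O.X; (2,1)=-1→OX./.../OXX
ply 3, O at OX./X../O.X | (0,2)=-1→OXO/X../O.X; (1,1)=+0→OX./XO./O.X*; (1,2)=+0→OX./X.O/O.X; (2,1)=-1→OX./X../OOX
ply 4, X at OX./XO./O.X | (0,2)=+0→OXX/XO./O.X*; (1,2)=-1→OX./XOX/O.X; (2,1)=-1→OX./XO./OXX
ply 5, O at OXX/XO./O.X | (1,2)=+0→OXX/XOO/O.X*; (2,1)=-1→OXX/XO./OOX
ply 6, X at OXX/XOO/O.X | (2,1)=+0→OXX/XOO/OXX*
ply 7: OXX/XOO/OXX is terminal +0 (O); from .X./.../O.X depth 6

O winning at [.X./.../O.X]: False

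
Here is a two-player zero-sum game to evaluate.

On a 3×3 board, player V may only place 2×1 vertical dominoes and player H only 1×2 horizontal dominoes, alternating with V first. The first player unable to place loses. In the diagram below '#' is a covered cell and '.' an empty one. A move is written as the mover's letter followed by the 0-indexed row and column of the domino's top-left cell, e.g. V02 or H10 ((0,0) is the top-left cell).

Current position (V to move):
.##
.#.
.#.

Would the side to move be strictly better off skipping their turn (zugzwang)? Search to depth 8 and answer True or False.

zugzwang(.##/.#./.#., V) = False

[.##/.#./.#.] V move#1: V00:+1/###/##./.#.*, V10:+1/.##/##./##., V12:+1/.##/.##/.##
[###/##./.#.] end (terminal -1, H#2); searched .##/.#./.#. to 8
pass branch (H moves first from the same position):
  | [.##/.#./.#.] end (terminal -1, H#1); searched .##/.#./.#. to 8
V moving scores +1; V passing scores +1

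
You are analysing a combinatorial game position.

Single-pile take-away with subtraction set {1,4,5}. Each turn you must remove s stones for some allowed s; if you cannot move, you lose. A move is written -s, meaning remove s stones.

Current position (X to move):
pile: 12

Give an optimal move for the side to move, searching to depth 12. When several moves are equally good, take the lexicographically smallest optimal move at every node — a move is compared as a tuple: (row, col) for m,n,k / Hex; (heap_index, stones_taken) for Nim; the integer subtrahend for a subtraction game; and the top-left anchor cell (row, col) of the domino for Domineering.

X's best at [12]: -4

[12] X move#1: -1:-1/11, -4:+1/8*, -5:-1/7
[8] O move#2: -1:-1/7*, -4:-1/4, -5:-1/3
[7] X move#3: -1:-1/6, -4:-1/3, -5:+1/2*
[2] O move#4: -1:-1/1*
[1] X move#5: -1:+1/0*
[0] end (terminal -1, O#6); searched 12 to 12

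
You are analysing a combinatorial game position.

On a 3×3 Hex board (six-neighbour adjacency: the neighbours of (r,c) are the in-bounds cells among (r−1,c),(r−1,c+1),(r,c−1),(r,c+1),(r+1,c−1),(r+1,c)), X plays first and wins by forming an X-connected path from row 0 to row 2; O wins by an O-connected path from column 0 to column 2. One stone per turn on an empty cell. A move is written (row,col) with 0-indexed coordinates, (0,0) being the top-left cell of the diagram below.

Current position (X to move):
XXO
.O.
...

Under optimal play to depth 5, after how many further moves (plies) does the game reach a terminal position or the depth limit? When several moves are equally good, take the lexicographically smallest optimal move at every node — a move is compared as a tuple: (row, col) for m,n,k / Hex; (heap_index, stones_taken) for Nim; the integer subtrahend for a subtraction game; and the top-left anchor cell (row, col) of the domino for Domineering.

p1 X@[XXO/.O./...]: (1,0)[XXO/XO./...]-1* (1,2)[XXO/.OX/...]-1 (2,0)[XXO/.O./X..]-1 (2,1)[XXO/.O./.X.]-1 (2,2)[XXO/.O./..X]-1
p2 O@[XXO/XO./...]: (1,2)[XXO/XOO/...]-1 (2,0)[XXO/XO./O..]+1* (2,1)[XXO/XO./.O.]-1 (2,2)[XXO/XO./..O]-1
p3 X@[XXO/XO./O..] terminal -1; root [XXO/.O./...] d5

PV length from [XXO/.O./...]: 2 plies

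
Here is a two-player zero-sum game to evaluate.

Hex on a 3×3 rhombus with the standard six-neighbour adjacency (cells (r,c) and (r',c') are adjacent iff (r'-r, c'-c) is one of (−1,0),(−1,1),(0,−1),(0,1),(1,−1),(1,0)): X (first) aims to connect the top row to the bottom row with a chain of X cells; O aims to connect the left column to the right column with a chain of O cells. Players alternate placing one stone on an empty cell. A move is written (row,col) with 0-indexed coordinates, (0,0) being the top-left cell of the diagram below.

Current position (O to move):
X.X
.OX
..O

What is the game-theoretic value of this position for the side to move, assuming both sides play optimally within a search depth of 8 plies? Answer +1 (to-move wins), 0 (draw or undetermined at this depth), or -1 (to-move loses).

ply 1, O at X.X/.OX/..O | (0,1)=-1→XOX/.OX/..O; (1,0)=-1→X.X/OOX/..O; (2,0)=-1→X.X/.OX/O.O; (2,1)=+1→X.X/.OX/.OO*
ply 2, X at X.X/.OX/.OO | (0,1)=-1→XXX/.OX/.OO*; (1,0)=-1→X.X/XOX/.OO; (2,0)=-1→X.X/.OX/XOO
ply 3, O at XXX/.OX/.OO | (1,0)=+1→XXX/OOX/.OO*; (2,0)=+1→XXX/.OX/OOO
ply 4: XXX/OOX/.OO is terminal -1 (X); from X.X/.OX/..O depth 8

value(X.X/.OX/..O, O) = +1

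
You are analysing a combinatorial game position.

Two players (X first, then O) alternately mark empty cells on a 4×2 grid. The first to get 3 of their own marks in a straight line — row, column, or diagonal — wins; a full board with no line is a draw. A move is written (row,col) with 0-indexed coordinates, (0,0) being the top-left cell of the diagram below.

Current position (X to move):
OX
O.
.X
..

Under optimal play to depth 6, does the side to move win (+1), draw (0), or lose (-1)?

ply 1, X at OX/O./.X/.. | (1,1)=+1→OX/OX/.X/..*; (2,0)=+0→OX/O./XX/..; (3,0)=-1→OX/O./.X/X.; (3,1)=-1→OX/O./.X/.X
ply 2: OX/OX/.X/.. is terminal -1 (O); from OX/O./.X/.. depth 6

value(OX/O./.X/.., X) = +1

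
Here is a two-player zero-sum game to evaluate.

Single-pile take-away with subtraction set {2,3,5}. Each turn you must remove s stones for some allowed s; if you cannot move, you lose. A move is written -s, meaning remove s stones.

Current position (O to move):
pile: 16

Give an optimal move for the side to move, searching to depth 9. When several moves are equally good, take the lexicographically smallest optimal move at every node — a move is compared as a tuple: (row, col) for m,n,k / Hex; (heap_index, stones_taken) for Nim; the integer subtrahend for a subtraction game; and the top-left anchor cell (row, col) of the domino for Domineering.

O's best at [16]: -2

ply 1, O at 16 | -2=+1→14*; -3=-1→13; -5=-1→11
ply 2, X at 14 | -2=-1→12*; -3=-1→11; -5=-1→9
ply 3, O at 12 | -2=-1→10; -3=-1→9; -5=+1→7*
ply 4, X at 7 | -2=-1→5*; -3=-1→4; -5=-1→2
ply 5, O at 5 | -2=-1→3; -3=-1→2; -5=+1→0*
ply 6: 0 is terminal -1 (X); from 16 depth 9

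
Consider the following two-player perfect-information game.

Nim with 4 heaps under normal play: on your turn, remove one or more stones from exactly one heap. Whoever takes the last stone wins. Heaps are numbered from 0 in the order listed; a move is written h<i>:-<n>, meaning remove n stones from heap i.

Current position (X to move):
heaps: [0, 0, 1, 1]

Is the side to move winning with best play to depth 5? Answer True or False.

X winning at [(0,0,1,1)]: False

p1 X@[(0,0,1,1)]: h2:-1[(0,0,0,1)]-1* h3:-1[(0,0,1,0)]-1
p2 O@[(0,0,0,1)]: h3:-1[(0,0,0,0)]+1*
p3 X@[(0,0,0,0)] terminal -1; root [(0,0,1,1)] d5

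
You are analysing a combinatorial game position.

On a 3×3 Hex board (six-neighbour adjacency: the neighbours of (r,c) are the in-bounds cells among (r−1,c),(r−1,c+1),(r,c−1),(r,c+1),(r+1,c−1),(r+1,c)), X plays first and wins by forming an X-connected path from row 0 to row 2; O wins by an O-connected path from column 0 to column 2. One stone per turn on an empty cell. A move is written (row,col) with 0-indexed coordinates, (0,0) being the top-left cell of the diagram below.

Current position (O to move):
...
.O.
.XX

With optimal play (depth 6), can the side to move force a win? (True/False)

O winning at [.../.O./.XX]: True

[.../.O./.XX] O move#1: (0,0):+1/O../.O./.XX*, (0,1):+1/.O./.O./.XX, (0,2):+1/..O/.O./.XX, (1,0):+1/.../OO./.XX, (1,2):+1/.../.OO/.XX, (2,0):+1/.../.O./OXX
[O../.O./.XX] X move#2: (0,1):-1/OX./.O./.XX*, (0,2):-1/O.X/.O./.XX, (1,0):-1/O../XO./.XX, (1,2):-1/O../.OX/.XX, (2,0):-1/O../.O./XXX
[OX./.O./.XX] O move#3: (0,2):+1/OXO/.O./.XX*, (1,0):+1/OX./OO./.XX, (1,2):+1/OX./.OO/.XX, (2,0):+1/OX./.O./OXX
[OXO/.O./.XX] X move#4: (1,0):-1/OXO/XO./.XX*, (1,2):-1/OXO/.OX/.XX, (2,0):-1/OXO/.O./XXX
[OXO/XO./.XX] O move#5: (1,2):-1/OXO/XOO/.XX, (2,0):+1/OXO/XO./OXX*
[OXO/XO./OXX] end (terminal -1, X#6); searched .../.O./.XX to 6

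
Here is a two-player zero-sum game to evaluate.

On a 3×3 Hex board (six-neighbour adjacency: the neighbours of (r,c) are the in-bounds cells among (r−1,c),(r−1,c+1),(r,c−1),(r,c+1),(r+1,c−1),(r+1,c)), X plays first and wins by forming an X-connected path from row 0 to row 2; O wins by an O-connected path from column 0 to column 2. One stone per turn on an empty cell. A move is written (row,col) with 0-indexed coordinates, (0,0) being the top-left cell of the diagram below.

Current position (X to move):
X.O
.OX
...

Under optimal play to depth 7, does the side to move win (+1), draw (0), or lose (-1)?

ply 1, X at X.O/.OX/... | (0,1)=-1→XXO/.OX/...*; (1,0)=-1→X.O/XOX/...; (2,0)=-1→X.O/.OX/X..; (2,1)=-1→X.O/.OX/.X.; (2,2)=-1→X.O/.OX/..X
ply 2, O at XXO/.OX/... | (1,0)=+1→XXO/OOX/...*; (2,0)=+1→XXO/.OX/O..; (2,1)=+1→XXO/.OX/.O.; (2,2)=+1→XXO/.OX/..O
ply 3: XXO/OOX/... is terminal -1 (X); from X.O/.OX/... depth 7

value(X.O/.OX/..., X) = -1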